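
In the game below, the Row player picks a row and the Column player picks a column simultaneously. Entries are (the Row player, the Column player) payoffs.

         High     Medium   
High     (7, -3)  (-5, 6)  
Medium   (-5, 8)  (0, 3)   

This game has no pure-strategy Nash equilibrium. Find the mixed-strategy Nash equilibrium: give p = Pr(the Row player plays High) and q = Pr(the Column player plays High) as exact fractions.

p = 5/14, q = 5/17

Each player's mixing probability is pinned down by making the *other* player indifferent.
The Column player indifferent between High and Medium: p·(-3) + (1−p)·8 = p·6 + (1−p)·3 ⟹ 8 + (-11)p = 3 + 3p ⟹ p = 5/14.
The Row player indifferent between High and Medium: q·7 + (1−q)·(-5) = q·(-5) + (1−q)·0 ⟹ (-5) + 12q = 0 + (-5)q ⟹ q = 5/17.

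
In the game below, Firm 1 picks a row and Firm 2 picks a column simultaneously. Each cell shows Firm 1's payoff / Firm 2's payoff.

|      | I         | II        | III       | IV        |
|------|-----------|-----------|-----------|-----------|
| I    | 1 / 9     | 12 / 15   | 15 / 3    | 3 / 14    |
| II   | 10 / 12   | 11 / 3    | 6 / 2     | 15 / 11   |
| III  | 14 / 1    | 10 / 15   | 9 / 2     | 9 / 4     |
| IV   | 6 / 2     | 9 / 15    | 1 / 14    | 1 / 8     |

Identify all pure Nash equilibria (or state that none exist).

(I, II)

Check mutual best responses: a cell is a NE iff neither player can gain by unilaterally deviating.
Firm 1's best responses — vs I: III (payoff 14); vs II: I (payoff 12); vs III: I (payoff 15); vs IV: II (payoff 15).
Firm 2's best responses — vs I: II (payoff 15); vs II: I (payoff 12); vs III: II (payoff 15); vs IV: II (payoff 15).
The only mutual best response is (I, II); neither player gains by switching there.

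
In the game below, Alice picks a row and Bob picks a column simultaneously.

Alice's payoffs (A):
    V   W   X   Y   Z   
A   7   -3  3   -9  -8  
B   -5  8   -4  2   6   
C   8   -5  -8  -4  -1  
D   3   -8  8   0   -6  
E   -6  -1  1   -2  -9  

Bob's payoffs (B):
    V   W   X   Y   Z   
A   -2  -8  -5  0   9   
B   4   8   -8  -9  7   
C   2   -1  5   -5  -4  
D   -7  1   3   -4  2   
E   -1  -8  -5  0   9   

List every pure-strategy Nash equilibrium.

(B, W) and (D, X)

A profile is a Nash equilibrium when each player is best-responding to the other.
Alice's best responses — vs V: C (payoff 8); vs W: B (payoff 8); vs X: D (payoff 8); vs Y: B (payoff 2); vs Z: B (payoff 6).
Bob's best responses — vs A: Z (payoff 9); vs B: W (payoff 8); vs C: X (payoff 5); vs D: X (payoff 3); vs E: Z (payoff 9).
Mutual best responses occur at (B, W) and (D, X); at each, neither player gains by switching.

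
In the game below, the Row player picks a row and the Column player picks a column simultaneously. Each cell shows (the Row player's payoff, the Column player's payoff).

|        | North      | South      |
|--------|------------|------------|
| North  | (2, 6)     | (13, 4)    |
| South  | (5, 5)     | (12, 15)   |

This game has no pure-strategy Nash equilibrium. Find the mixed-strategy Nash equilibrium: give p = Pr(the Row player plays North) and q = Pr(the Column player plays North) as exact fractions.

Each player's mixing probability is pinned down by making the *other* player indifferent.
The Column player indifferent between North and South: p·6 + (1−p)·5 = p·4 + (1−p)·15 ⟹ 5 + 1p = 15 + (-11)p ⟹ p = 5/6.
The Row player indifferent between North and South: q·2 + (1−q)·13 = q·5 + (1−q)·12 ⟹ 13 + (-11)q = 12 + (-7)q ⟹ q = 1/4.

p = 5/6, q = 1/4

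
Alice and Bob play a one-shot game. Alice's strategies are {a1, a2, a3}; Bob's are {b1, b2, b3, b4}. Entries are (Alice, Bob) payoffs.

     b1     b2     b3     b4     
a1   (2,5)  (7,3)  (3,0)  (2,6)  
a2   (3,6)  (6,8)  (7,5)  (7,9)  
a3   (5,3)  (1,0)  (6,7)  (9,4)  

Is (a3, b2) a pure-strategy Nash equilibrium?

No

Holding Bob at b2: Alice gets 1 from a3 but could get 7 by switching to a1. Alice has a profitable deviation.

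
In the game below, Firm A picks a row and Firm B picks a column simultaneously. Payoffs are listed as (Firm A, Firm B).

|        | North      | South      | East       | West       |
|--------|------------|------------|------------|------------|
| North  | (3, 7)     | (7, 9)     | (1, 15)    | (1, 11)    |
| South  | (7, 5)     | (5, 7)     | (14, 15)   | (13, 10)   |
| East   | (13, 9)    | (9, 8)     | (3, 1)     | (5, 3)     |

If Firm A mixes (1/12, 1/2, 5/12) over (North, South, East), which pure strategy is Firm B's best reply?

Firm B's best reply maximizes expected payoff against the mix.
North: (1/12)·7 + (1/2)·5 + (5/12)·9 = 41/6
South: (1/12)·9 + (1/2)·7 + (5/12)·8 = 91/12
East: (1/12)·15 + (1/2)·15 + (5/12)·1 = 55/6
West: (1/12)·11 + (1/2)·10 + (5/12)·3 = 43/6
Highest expected payoff is 55/6, from East.

East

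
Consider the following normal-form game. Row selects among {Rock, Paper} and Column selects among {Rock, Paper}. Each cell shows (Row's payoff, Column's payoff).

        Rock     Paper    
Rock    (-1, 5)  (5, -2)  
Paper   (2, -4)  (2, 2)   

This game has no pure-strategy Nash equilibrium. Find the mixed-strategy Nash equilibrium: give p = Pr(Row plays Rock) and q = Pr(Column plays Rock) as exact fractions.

Each player's mixing probability is pinned down by making the *other* player indifferent.
Column indifferent between Rock and Paper: p·5 + (1−p)·(-4) = p·(-2) + (1−p)·2 ⟹ (-4) + 9p = 2 + (-4)p ⟹ p = 6/13.
Row indifferent between Rock and Paper: q·(-1) + (1−q)·5 = q·2 + (1−q)·2 ⟹ 5 + (-6)q = 2 + 0q ⟹ q = 1/2.

p = 6/13, q = 1/2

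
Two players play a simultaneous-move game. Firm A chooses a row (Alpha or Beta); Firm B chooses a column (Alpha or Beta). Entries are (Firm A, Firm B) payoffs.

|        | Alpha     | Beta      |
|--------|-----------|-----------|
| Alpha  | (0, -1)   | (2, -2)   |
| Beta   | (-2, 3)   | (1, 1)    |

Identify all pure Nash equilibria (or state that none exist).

(Alpha, Alpha)

A profile is a Nash equilibrium when each player is best-responding to the other.
Firm A's best responses — vs Alpha: Alpha (payoff 0); vs Beta: Alpha (payoff 2).
Firm B's best responses — vs Alpha: Alpha (payoff -1); vs Beta: Alpha (payoff 3).
The only mutual best response is (Alpha, Alpha); neither player gains by switching there.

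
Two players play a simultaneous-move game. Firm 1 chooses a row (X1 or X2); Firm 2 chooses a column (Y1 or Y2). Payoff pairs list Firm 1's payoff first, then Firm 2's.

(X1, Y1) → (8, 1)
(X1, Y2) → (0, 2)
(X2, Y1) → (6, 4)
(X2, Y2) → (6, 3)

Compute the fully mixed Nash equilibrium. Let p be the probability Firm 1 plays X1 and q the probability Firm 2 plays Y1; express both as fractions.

Each player's mixing probability is pinned down by making the *other* player indifferent.
Firm 2 indifferent between Y1 and Y2: p·1 + (1−p)·4 = p·2 + (1−p)·3 ⟹ 4 + (-3)p = 3 + (-1)p ⟹ p = 1/2.
Firm 1 indifferent between X1 and X2: q·8 + (1−q)·0 = q·6 + (1−q)·6 ⟹ 0 + 8q = 6 + 0q ⟹ q = 3/4.

p = 1/2, q = 3/4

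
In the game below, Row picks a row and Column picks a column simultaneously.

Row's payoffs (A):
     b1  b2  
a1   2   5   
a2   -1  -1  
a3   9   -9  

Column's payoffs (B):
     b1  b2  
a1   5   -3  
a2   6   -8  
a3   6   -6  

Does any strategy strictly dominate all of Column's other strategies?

b1

A strategy is strictly dominant if it gives Column a strictly higher payoff than every other strategy, against every choice by the opponent.
b1 strictly dominates: vs a1: 5 > -3; vs a2: 6 > -8; vs a3: 6 > -6.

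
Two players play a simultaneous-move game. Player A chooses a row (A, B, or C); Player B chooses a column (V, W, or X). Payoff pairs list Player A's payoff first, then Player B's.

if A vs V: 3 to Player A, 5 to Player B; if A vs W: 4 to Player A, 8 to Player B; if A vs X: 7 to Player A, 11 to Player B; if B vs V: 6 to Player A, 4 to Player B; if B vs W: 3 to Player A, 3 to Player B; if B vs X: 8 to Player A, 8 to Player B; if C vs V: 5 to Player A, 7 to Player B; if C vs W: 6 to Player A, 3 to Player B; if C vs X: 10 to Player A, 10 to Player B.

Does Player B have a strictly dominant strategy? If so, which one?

X

Check whether one of Player B's strategies beats all alternatives regardless of what the opponent does.
X strictly dominates: vs A: 11 > each of {5, 8}; vs B: 8 > each of {4, 3}; vs C: 10 > each of {7, 3}.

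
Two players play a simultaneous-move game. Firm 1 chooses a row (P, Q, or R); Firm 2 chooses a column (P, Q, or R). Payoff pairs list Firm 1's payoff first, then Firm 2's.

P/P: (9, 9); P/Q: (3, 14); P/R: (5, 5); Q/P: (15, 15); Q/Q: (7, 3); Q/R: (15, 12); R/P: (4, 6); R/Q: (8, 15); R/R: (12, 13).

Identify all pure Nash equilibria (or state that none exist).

Find each player's best response to every opponent strategy; NE are the intersections.
Firm 1's best responses — vs P: Q (payoff 15); vs Q: R (payoff 8); vs R: Q (payoff 15).
Firm 2's best responses — vs P: Q (payoff 14); vs Q: P (payoff 15); vs R: Q (payoff 15).
Mutual best responses occur at (Q, P) and (R, Q); at each, neither player gains by switching.

(Q, P) and (R, Q)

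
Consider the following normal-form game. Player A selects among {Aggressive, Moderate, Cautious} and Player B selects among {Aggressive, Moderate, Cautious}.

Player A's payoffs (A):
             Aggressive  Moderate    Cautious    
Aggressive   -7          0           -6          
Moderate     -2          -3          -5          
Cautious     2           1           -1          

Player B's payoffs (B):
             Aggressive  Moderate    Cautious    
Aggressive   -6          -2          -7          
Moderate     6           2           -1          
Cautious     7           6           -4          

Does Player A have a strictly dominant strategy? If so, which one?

Cautious

A strategy is strictly dominant if it gives Player A a strictly higher payoff than every other strategy, against every choice by the opponent.
Cautious strictly dominates: vs Aggressive: 2 > each of {-7, -2}; vs Moderate: 1 > each of {0, -3}; vs Cautious: -1 > each of {-6, -5}.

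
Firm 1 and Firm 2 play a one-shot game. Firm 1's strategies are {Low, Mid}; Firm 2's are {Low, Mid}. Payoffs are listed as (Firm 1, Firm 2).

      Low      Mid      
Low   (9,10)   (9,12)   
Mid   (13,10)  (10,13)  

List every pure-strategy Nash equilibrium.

Find each player's best response to every opponent strategy; NE are the intersections.
Firm 1's best responses — vs Low: Mid (payoff 13); vs Mid: Mid (payoff 10).
Firm 2's best responses — vs Low: Mid (payoff 12); vs Mid: Mid (payoff 13).
The only mutual best response is (Mid, Mid); neither player gains by switching there.

(Mid, Mid)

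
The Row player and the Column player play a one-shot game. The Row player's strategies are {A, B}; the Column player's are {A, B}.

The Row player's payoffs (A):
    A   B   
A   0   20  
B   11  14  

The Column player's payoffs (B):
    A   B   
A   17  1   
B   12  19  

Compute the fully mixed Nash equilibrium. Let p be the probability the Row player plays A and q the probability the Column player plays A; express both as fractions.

p = 7/23, q = 6/17

In a mixed NE each player is indifferent between their pure strategies, so the opponent's mix sets the indifference.
The Column player indifferent between A and B: p·17 + (1−p)·12 = p·1 + (1−p)·19 ⟹ 12 + 5p = 19 + (-18)p ⟹ p = 7/23.
The Row player indifferent between A and B: q·0 + (1−q)·20 = q·11 + (1−q)·14 ⟹ 20 + (-20)q = 14 + (-3)q ⟹ q = 6/17.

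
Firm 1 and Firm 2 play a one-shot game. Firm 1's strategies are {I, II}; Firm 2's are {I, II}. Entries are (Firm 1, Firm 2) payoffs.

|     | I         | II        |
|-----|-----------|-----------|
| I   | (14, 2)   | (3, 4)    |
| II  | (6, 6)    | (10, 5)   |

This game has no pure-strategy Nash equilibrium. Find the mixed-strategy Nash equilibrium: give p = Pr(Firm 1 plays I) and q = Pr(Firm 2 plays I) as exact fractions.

p = 1/3, q = 7/15

In a mixed NE each player is indifferent between their pure strategies, so the opponent's mix sets the indifference.
Firm 2 indifferent between I and II: p·2 + (1−p)·6 = p·4 + (1−p)·5 ⟹ 6 + (-4)p = 5 + (-1)p ⟹ p = 1/3.
Firm 1 indifferent between I and II: q·14 + (1−q)·3 = q·6 + (1−q)·10 ⟹ 3 + 11q = 10 + (-4)q ⟹ q = 7/15.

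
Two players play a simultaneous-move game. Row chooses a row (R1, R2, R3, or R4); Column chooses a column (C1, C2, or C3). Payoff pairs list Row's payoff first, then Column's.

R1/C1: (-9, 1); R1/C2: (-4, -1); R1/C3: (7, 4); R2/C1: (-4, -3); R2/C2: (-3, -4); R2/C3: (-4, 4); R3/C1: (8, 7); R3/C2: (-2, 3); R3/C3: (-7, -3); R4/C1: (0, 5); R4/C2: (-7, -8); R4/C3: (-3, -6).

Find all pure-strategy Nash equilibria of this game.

Find each player's best response to every opponent strategy; NE are the intersections.
Row's best responses — vs C1: R3 (payoff 8); vs C2: R3 (payoff -2); vs C3: R1 (payoff 7).
Column's best responses — vs R1: C3 (payoff 4); vs R2: C3 (payoff 4); vs R3: C1 (payoff 7); vs R4: C1 (payoff 5).
Mutual best responses occur at (R1, C3) and (R3, C1); at each, neither player gains by switching.

(R1, C3) and (R3, C1)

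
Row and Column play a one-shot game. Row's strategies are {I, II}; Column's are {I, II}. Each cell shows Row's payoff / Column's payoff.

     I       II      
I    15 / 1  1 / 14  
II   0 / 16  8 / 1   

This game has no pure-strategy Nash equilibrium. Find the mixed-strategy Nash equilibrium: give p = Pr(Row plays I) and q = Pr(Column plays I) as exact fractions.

p = 15/28, q = 7/22

Each player's mixing probability is pinned down by making the *other* player indifferent.
Column indifferent between I and II: p·1 + (1−p)·16 = p·14 + (1−p)·1 ⟹ 16 + (-15)p = 1 + 13p ⟹ p = 15/28.
Row indifferent between I and II: q·15 + (1−q)·1 = q·0 + (1−q)·8 ⟹ 1 + 14q = 8 + (-8)q ⟹ q = 7/22.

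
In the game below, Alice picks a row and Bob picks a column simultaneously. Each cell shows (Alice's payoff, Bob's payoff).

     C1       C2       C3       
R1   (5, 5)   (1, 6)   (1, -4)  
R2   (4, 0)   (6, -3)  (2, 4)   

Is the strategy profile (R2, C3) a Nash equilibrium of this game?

Holding Bob at C3: Alice gets 2 from R2, versus 1 from R1. No profitable deviation for Alice.
Holding Alice at R2: Bob gets 4 from C3, versus 0 from C1, -3 from C2. No profitable deviation for Bob either.

Yes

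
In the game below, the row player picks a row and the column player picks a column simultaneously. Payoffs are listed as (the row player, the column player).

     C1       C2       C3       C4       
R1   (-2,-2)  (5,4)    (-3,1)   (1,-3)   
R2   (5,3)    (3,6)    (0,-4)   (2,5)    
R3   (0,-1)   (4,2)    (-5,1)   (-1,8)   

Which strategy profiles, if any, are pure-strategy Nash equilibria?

(R1, C2)

Check mutual best responses: a cell is a NE iff neither player can gain by unilaterally deviating.
The row player's best responses — vs C1: R2 (payoff 5); vs C2: R1 (payoff 5); vs C3: R2 (payoff 0); vs C4: R2 (payoff 2).
The column player's best responses — vs R1: C2 (payoff 4); vs R2: C2 (payoff 6); vs R3: C4 (payoff 8).
The only mutual best response is (R1, C2); neither player gains by switching there.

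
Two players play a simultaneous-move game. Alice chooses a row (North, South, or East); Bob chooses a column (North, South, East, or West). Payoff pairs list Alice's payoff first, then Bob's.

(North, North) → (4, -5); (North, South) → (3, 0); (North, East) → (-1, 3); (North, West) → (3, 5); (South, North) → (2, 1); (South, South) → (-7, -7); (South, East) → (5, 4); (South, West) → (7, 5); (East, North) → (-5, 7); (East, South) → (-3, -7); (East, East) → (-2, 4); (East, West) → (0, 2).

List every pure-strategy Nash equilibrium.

(South, West)

A profile is a Nash equilibrium when each player is best-responding to the other.
Alice's best responses — vs North: North (payoff 4); vs South: North (payoff 3); vs East: South (payoff 5); vs West: South (payoff 7).
Bob's best responses — vs North: West (payoff 5); vs South: West (payoff 5); vs East: North (payoff 7).
The only mutual best response is (South, West); neither player gains by switching there.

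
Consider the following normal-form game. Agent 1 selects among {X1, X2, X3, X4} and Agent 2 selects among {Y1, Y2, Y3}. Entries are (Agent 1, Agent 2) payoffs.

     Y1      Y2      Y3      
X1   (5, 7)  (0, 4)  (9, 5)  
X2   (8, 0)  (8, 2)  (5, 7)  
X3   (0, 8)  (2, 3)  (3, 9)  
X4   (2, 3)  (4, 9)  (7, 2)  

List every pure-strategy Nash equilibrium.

A profile is a Nash equilibrium when each player is best-responding to the other.
Agent 1's best responses — vs Y1: X2 (payoff 8); vs Y2: X2 (payoff 8); vs Y3: X1 (payoff 9).
Agent 2's best responses — vs X1: Y1 (payoff 7); vs X2: Y3 (payoff 7); vs X3: Y3 (payoff 9); vs X4: Y2 (payoff 9).
No cell has both players best-responding. For instance, Agent 1's best reply to Y2 is X2, but against X2 Agent 2 prefers Y3 over Y2.

No pure-strategy Nash equilibrium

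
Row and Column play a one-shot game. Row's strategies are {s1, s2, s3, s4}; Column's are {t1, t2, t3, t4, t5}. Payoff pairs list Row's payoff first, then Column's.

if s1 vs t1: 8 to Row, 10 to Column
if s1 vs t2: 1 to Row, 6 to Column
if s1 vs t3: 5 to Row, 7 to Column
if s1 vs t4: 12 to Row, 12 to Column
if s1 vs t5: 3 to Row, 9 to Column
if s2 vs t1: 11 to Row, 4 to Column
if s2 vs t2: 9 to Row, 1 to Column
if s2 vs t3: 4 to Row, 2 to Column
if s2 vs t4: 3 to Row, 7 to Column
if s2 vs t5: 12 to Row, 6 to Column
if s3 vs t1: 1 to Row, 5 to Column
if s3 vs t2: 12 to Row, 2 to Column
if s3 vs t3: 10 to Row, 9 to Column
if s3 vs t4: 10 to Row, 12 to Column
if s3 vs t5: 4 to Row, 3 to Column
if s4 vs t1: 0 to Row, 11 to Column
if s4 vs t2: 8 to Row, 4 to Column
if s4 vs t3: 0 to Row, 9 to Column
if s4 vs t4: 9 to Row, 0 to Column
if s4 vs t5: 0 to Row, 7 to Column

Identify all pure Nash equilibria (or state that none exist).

Find each player's best response to every opponent strategy; NE are the intersections.
Row's best responses — vs t1: s2 (payoff 11); vs t2: s3 (payoff 12); vs t3: s3 (payoff 10); vs t4: s1 (payoff 12); vs t5: s2 (payoff 12).
Column's best responses — vs s1: t4 (payoff 12); vs s2: t4 (payoff 7); vs s3: t4 (payoff 12); vs s4: t1 (payoff 11).
The only mutual best response is (s1, t4); neither player gains by switching there.

(s1, t4)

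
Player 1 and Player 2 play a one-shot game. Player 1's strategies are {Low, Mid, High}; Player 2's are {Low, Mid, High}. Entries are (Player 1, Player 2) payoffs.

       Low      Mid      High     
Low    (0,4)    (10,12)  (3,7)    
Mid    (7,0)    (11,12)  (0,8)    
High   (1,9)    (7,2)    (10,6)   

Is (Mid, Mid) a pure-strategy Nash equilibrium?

Yes

Holding Player 2 at Mid: Player 1 gets 11 from Mid, versus 10 from Low, 7 from High. No profitable deviation for Player 1.
Holding Player 1 at Mid: Player 2 gets 12 from Mid, versus 0 from Low, 8 from High. No profitable deviation for Player 2 either.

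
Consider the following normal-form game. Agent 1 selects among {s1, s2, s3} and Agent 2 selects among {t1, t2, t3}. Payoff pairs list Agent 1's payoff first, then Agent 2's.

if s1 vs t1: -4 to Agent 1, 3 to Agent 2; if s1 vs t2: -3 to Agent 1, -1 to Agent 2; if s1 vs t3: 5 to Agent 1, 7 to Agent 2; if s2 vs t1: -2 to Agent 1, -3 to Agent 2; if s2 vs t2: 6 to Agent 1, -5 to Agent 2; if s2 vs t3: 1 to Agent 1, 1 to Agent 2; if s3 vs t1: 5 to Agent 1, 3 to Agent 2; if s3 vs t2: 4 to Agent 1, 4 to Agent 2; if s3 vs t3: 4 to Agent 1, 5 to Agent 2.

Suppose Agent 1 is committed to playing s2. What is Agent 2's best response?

t3

With Agent 1 fixed at s2, Agent 2's payoffs are: t1 → -3, t2 → -5, t3 → 1.
The maximum is 1, achieved by t3.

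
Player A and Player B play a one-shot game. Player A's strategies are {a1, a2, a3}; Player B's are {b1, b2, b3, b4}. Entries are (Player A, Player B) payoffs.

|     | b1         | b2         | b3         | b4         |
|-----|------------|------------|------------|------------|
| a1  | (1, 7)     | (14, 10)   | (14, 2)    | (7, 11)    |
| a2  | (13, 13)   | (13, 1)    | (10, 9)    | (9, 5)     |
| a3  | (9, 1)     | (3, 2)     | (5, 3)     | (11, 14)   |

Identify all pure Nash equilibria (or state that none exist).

A profile is a Nash equilibrium when each player is best-responding to the other.
Player A's best responses — vs b1: a2 (payoff 13); vs b2: a1 (payoff 14); vs b3: a1 (payoff 14); vs b4: a3 (payoff 11).
Player B's best responses — vs a1: b4 (payoff 11); vs a2: b1 (payoff 13); vs a3: b4 (payoff 14).
Mutual best responses occur at (a2, b1) and (a3, b4); at each, neither player gains by switching.

(a2, b1) and (a3, b4)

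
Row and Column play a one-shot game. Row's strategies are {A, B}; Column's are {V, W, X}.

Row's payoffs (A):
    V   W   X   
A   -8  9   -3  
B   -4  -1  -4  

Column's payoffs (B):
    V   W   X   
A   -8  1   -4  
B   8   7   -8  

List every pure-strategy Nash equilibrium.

(A, W) and (B, V)

Find each player's best response to every opponent strategy; NE are the intersections.
Row's best responses — vs V: B (payoff -4); vs W: A (payoff 9); vs X: A (payoff -3).
Column's best responses — vs A: W (payoff 1); vs B: V (payoff 8).
Mutual best responses occur at (A, W) and (B, V); at each, neither player gains by switching.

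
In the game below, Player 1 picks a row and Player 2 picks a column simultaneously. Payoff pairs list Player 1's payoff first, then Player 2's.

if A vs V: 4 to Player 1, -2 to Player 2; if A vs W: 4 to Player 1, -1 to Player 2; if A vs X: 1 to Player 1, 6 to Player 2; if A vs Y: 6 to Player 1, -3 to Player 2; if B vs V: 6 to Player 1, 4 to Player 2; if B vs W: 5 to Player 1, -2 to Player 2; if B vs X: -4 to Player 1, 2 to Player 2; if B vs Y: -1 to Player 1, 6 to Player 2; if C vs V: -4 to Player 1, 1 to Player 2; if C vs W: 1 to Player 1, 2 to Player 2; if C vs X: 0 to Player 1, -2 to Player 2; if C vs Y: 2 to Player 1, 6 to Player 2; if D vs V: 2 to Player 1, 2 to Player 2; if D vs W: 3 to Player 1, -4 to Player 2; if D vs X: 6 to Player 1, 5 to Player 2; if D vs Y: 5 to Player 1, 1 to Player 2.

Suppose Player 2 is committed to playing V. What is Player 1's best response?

B

With Player 2 fixed at V, Player 1's payoffs are: A → 4, B → 6, C → -4, D → 2.
The maximum is 6, achieved by B.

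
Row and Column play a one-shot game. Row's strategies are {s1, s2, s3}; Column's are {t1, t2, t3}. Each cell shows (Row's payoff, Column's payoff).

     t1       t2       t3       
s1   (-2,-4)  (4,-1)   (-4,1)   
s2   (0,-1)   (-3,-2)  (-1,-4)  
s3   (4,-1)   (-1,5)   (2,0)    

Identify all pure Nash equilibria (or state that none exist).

A profile is a Nash equilibrium when each player is best-responding to the other.
Row's best responses — vs t1: s3 (payoff 4); vs t2: s1 (payoff 4); vs t3: s3 (payoff 2).
Column's best responses — vs s1: t3 (payoff 1); vs s2: t1 (payoff -1); vs s3: t2 (payoff 5).
No cell has both players best-responding. For instance, Row's best reply to t2 is s1, but against s1 Column prefers t3 over t2.

There is no pure-strategy Nash equilibrium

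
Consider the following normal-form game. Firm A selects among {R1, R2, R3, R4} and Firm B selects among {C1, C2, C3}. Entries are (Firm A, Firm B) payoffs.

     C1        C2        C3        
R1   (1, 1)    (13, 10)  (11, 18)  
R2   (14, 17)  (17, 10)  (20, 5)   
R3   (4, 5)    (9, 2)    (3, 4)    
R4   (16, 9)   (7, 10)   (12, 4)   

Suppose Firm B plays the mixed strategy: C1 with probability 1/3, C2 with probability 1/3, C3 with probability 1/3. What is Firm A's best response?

Firm A's best reply maximizes expected payoff against the mix.
R1: (1/3)·1 + (1/3)·13 + (1/3)·11 = 25/3
R2: (1/3)·14 + (1/3)·17 + (1/3)·20 = 17
R3: (1/3)·4 + (1/3)·9 + (1/3)·3 = 16/3
R4: (1/3)·16 + (1/3)·7 + (1/3)·12 = 35/3
Highest expected payoff is 17, from R2.

R2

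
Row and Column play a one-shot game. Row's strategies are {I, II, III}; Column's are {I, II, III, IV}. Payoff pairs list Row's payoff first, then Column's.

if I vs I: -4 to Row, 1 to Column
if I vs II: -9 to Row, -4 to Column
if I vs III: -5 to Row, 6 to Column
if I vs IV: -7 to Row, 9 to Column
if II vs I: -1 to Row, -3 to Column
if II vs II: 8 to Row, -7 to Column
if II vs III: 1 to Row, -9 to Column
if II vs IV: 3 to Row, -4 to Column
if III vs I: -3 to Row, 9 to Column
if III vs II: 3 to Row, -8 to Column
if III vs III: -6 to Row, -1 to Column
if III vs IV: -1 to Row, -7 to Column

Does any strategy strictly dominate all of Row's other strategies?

II

Check whether one of Row's strategies beats all alternatives regardless of what the opponent does.
II strictly dominates: vs I: -1 > each of {-4, -3}; vs II: 8 > each of {-9, 3}; vs III: 1 > each of {-5, -6}; vs IV: 3 > each of {-7, -1}.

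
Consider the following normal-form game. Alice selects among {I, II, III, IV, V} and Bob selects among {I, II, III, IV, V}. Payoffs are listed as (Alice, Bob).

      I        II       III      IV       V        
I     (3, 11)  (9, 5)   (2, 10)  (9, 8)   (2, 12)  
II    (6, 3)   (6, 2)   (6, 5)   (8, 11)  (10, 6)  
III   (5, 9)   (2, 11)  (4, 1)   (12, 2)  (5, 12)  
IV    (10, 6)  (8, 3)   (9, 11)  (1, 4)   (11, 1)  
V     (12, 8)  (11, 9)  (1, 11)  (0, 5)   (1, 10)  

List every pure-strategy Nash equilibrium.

Check mutual best responses: a cell is a NE iff neither player can gain by unilaterally deviating.
Alice's best responses — vs I: V (payoff 12); vs II: V (payoff 11); vs III: IV (payoff 9); vs IV: III (payoff 12); vs V: IV (payoff 11).
Bob's best responses — vs I: V (payoff 12); vs II: IV (payoff 11); vs III: V (payoff 12); vs IV: III (payoff 11); vs V: III (payoff 11).
The only mutual best response is (IV, III); neither player gains by switching there.

(IV, III)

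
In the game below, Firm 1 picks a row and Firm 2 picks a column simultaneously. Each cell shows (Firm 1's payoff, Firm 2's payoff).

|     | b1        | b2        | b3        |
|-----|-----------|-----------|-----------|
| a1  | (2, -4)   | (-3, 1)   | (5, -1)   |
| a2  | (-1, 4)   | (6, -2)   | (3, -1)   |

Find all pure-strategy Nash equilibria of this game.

None

Find each player's best response to every opponent strategy; NE are the intersections.
Firm 1's best responses — vs b1: a1 (payoff 2); vs b2: a2 (payoff 6); vs b3: a1 (payoff 5).
Firm 2's best responses — vs a1: b2 (payoff 1); vs a2: b1 (payoff 4).
No cell has both players best-responding. For instance, Firm 1's best reply to b2 is a2, but against a2 Firm 2 prefers b1 over b2.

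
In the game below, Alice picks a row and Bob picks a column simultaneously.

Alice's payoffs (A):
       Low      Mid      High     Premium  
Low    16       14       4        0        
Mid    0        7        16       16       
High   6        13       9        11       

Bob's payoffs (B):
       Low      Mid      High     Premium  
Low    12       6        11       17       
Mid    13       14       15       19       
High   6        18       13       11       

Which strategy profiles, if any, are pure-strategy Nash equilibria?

Find each player's best response to every opponent strategy; NE are the intersections.
Alice's best responses — vs Low: Low (payoff 16); vs Mid: Low (payoff 14); vs High: Mid (payoff 16); vs Premium: Mid (payoff 16).
Bob's best responses — vs Low: Premium (payoff 17); vs Mid: Premium (payoff 19); vs High: Mid (payoff 18).
The only mutual best response is (Mid, Premium); neither player gains by switching there.

(Mid, Premium)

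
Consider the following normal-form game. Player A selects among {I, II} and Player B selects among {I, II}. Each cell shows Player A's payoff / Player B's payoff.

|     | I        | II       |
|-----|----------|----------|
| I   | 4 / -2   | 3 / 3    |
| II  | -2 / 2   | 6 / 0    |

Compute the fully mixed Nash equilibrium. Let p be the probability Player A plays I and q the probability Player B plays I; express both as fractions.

Each player's mixing probability is pinned down by making the *other* player indifferent.
Player B indifferent between I and II: p·(-2) + (1−p)·2 = p·3 + (1−p)·0 ⟹ 2 + (-4)p = 0 + 3p ⟹ p = 2/7.
Player A indifferent between I and II: q·4 + (1−q)·3 = q·(-2) + (1−q)·6 ⟹ 3 + 1q = 6 + (-8)q ⟹ q = 1/3.

p = 2/7, q = 1/3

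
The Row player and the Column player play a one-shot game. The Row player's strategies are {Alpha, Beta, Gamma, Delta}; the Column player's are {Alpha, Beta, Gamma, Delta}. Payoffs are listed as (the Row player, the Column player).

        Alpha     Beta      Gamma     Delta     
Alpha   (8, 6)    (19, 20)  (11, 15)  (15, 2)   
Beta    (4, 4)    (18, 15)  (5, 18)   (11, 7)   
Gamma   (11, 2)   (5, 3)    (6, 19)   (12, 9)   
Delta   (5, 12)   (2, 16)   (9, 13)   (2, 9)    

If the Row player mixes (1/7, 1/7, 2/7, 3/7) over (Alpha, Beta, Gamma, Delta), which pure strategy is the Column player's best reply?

The Column player's best reply maximizes expected payoff against the mix.
Alpha: (1/7)·6 + (1/7)·4 + (2/7)·2 + (3/7)·12 = 50/7
Beta: (1/7)·20 + (1/7)·15 + (2/7)·3 + (3/7)·16 = 89/7
Gamma: (1/7)·15 + (1/7)·18 + (2/7)·19 + (3/7)·13 = 110/7
Delta: (1/7)·2 + (1/7)·7 + (2/7)·9 + (3/7)·9 = 54/7
Highest expected payoff is 110/7, from Gamma.

Gamma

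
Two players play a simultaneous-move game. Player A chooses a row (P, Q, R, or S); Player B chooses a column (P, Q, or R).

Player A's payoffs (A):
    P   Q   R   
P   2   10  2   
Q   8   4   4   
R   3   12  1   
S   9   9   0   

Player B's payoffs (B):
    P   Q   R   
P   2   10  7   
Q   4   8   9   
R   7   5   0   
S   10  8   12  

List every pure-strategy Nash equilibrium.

(Q, R)

A profile is a Nash equilibrium when each player is best-responding to the other.
Player A's best responses — vs P: S (payoff 9); vs Q: R (payoff 12); vs R: Q (payoff 4).
Player B's best responses — vs P: Q (payoff 10); vs Q: R (payoff 9); vs R: P (payoff 7); vs S: R (payoff 12).
The only mutual best response is (Q, R); neither player gains by switching there.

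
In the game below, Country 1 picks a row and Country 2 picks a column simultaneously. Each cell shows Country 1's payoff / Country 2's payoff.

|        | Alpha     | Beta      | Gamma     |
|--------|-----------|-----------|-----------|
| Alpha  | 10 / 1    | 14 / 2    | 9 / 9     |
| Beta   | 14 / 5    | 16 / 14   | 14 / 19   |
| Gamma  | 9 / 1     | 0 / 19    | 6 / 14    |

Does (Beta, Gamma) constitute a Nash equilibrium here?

Holding Country 2 at Gamma: Country 1 gets 14 from Beta, versus 9 from Alpha, 6 from Gamma. No profitable deviation for Country 1.
Holding Country 1 at Beta: Country 2 gets 19 from Gamma, versus 5 from Alpha, 14 from Beta. No profitable deviation for Country 2 either.

Yes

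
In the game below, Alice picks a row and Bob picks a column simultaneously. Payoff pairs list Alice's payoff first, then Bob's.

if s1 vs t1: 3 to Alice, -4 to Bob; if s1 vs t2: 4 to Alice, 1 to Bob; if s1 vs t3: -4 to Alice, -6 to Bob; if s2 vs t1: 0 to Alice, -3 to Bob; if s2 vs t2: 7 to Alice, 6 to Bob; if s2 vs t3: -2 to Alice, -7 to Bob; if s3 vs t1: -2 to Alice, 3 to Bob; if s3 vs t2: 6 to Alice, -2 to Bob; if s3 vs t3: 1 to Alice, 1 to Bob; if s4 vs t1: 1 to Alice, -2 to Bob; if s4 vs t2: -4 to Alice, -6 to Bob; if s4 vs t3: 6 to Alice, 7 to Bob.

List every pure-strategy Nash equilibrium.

(s2, t2) and (s4, t3)

A profile is a Nash equilibrium when each player is best-responding to the other.
Alice's best responses — vs t1: s1 (payoff 3); vs t2: s2 (payoff 7); vs t3: s4 (payoff 6).
Bob's best responses — vs s1: t2 (payoff 1); vs s2: t2 (payoff 6); vs s3: t1 (payoff 3); vs s4: t3 (payoff 7).
Mutual best responses occur at (s2, t2) and (s4, t3); at each, neither player gains by switching.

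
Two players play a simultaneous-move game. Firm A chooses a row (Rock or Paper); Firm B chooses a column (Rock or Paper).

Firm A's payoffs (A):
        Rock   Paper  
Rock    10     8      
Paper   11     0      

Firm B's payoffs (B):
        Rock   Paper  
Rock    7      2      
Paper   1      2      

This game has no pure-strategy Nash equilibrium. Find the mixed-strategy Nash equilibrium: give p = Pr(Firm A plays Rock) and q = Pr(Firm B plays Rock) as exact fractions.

p = 1/6, q = 8/9

Each player's mixing probability is pinned down by making the *other* player indifferent.
Firm B indifferent between Rock and Paper: p·7 + (1−p)·1 = p·2 + (1−p)·2 ⟹ 1 + 6p = 2 + 0p ⟹ p = 1/6.
Firm A indifferent between Rock and Paper: q·10 + (1−q)·8 = q·11 + (1−q)·0 ⟹ 8 + 2q = 0 + 11q ⟹ q = 8/9.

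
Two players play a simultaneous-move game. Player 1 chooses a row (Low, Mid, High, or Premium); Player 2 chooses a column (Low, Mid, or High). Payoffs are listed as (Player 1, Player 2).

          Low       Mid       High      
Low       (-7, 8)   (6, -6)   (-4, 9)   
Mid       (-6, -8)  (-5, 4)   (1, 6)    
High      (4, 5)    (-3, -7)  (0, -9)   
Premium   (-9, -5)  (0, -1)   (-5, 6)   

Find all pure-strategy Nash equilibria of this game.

(Mid, High) and (High, Low)

Find each player's best response to every opponent strategy; NE are the intersections.
Player 1's best responses — vs Low: High (payoff 4); vs Mid: Low (payoff 6); vs High: Mid (payoff 1).
Player 2's best responses — vs Low: High (payoff 9); vs Mid: High (payoff 6); vs High: Low (payoff 5); vs Premium: High (payoff 6).
Mutual best responses occur at (Mid, High) and (High, Low); at each, neither player gains by switching.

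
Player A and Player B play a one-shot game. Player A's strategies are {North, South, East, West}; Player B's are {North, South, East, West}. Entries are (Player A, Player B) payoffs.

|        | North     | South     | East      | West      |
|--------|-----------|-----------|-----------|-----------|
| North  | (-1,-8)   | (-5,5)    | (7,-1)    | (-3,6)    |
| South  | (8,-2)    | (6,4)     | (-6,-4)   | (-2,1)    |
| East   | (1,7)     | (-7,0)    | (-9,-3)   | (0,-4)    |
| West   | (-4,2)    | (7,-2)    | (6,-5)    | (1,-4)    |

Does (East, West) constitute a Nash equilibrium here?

No

Holding Player B at West: Player A gets 0 from East but could get 1 by switching to West. Player A has a profitable deviation.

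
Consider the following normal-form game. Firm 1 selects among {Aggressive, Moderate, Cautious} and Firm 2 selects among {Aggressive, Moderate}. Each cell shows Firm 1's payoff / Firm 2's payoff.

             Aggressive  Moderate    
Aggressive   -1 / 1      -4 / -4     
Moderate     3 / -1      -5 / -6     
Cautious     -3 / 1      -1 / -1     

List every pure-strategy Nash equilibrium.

(Moderate, Aggressive)

Check mutual best responses: a cell is a NE iff neither player can gain by unilaterally deviating.
Firm 1's best responses — vs Aggressive: Moderate (payoff 3); vs Moderate: Cautious (payoff -1).
Firm 2's best responses — vs Aggressive: Aggressive (payoff 1); vs Moderate: Aggressive (payoff -1); vs Cautious: Aggressive (payoff 1).
The only mutual best response is (Moderate, Aggressive); neither player gains by switching there.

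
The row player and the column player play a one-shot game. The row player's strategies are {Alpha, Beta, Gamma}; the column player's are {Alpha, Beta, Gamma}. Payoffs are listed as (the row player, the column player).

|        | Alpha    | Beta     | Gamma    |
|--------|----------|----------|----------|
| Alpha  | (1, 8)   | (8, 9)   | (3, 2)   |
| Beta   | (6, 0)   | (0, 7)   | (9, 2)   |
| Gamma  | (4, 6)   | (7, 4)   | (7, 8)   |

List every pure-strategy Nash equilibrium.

(Alpha, Beta)

Find each player's best response to every opponent strategy; NE are the intersections.
The row player's best responses — vs Alpha: Beta (payoff 6); vs Beta: Alpha (payoff 8); vs Gamma: Beta (payoff 9).
The column player's best responses — vs Alpha: Beta (payoff 9); vs Beta: Beta (payoff 7); vs Gamma: Gamma (payoff 8).
The only mutual best response is (Alpha, Beta); neither player gains by switching there.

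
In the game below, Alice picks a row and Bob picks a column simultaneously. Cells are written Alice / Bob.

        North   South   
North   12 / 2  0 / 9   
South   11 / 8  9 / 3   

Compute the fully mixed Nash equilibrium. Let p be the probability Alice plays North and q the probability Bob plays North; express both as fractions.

p = 5/12, q = 9/10

In a mixed NE each player is indifferent between their pure strategies, so the opponent's mix sets the indifference.
Bob indifferent between North and South: p·2 + (1−p)·8 = p·9 + (1−p)·3 ⟹ 8 + (-6)p = 3 + 6p ⟹ p = 5/12.
Alice indifferent between North and South: q·12 + (1−q)·0 = q·11 + (1−q)·9 ⟹ 0 + 12q = 9 + 2q ⟹ q = 9/10.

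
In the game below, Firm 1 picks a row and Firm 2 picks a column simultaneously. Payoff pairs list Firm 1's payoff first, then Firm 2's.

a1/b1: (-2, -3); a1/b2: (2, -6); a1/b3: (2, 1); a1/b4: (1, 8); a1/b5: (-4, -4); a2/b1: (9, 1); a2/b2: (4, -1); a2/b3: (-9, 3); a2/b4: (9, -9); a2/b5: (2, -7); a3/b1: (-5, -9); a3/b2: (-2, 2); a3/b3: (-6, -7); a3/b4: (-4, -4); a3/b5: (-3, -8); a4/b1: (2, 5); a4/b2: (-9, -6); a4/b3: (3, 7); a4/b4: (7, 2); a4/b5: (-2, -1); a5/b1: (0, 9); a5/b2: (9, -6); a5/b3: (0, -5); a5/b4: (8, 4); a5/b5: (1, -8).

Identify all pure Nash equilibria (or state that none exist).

(a4, b3)

A profile is a Nash equilibrium when each player is best-responding to the other.
Firm 1's best responses — vs b1: a2 (payoff 9); vs b2: a5 (payoff 9); vs b3: a4 (payoff 3); vs b4: a2 (payoff 9); vs b5: a2 (payoff 2).
Firm 2's best responses — vs a1: b4 (payoff 8); vs a2: b3 (payoff 3); vs a3: b2 (payoff 2); vs a4: b3 (payoff 7); vs a5: b1 (payoff 9).
The only mutual best response is (a4, b3); neither player gains by switching there.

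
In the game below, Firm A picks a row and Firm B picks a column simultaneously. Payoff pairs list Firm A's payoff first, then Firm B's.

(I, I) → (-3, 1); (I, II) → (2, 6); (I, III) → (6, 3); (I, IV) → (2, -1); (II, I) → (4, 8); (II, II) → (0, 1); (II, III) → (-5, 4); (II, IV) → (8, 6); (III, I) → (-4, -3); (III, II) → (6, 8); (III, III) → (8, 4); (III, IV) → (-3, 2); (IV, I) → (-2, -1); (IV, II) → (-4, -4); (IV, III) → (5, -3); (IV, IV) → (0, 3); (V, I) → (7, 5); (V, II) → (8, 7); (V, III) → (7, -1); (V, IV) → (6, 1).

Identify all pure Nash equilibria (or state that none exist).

Check mutual best responses: a cell is a NE iff neither player can gain by unilaterally deviating.
Firm A's best responses — vs I: V (payoff 7); vs II: V (payoff 8); vs III: III (payoff 8); vs IV: II (payoff 8).
Firm B's best responses — vs I: II (payoff 6); vs II: I (payoff 8); vs III: II (payoff 8); vs IV: IV (payoff 3); vs V: II (payoff 7).
The only mutual best response is (V, II); neither player gains by switching there.

(V, II)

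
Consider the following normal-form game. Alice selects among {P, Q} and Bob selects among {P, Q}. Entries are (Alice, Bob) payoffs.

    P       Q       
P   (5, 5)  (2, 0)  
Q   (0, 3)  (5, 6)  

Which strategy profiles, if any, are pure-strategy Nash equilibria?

A profile is a Nash equilibrium when each player is best-responding to the other.
Alice's best responses — vs P: P (payoff 5); vs Q: Q (payoff 5).
Bob's best responses — vs P: P (payoff 5); vs Q: Q (payoff 6).
Mutual best responses occur at (P, P) and (Q, Q); at each, neither player gains by switching.

(P, P) and (Q, Q)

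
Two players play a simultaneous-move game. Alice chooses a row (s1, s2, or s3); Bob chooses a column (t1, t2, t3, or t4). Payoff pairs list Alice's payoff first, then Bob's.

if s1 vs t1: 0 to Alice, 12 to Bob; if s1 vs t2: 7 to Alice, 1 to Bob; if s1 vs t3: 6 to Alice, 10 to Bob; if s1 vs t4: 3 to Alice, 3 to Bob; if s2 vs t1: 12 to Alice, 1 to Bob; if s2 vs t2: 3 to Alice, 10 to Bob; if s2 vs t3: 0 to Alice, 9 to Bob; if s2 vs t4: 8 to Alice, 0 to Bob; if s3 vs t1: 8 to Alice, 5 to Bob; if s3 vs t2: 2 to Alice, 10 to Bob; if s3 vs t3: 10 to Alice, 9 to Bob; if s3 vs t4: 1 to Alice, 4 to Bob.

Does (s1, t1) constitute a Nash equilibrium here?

Holding Bob at t1: Alice gets 0 from s1 but could get 12 by switching to s2. Alice has a profitable deviation.

No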